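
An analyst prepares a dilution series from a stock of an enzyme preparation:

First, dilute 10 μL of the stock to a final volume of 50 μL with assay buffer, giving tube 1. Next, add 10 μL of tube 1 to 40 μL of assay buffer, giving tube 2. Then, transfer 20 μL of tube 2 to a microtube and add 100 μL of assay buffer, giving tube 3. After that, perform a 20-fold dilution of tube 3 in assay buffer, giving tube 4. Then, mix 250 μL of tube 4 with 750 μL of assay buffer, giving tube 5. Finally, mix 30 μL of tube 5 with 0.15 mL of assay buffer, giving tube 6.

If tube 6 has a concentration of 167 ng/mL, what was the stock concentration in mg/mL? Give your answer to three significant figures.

12.0 mg/mL

Step 1: 10 μL brought to 50 μL → factor 50/10 = 5
Step 2: 10 μL + 40 μL = 50 μL total → factor 50/10 = 5
Step 3: 20 μL + 100 μL = 120 μL total → factor 120/20 = 6
Step 4: 20-fold → factor 20
Step 5: 250 μL + 750 μL = 1000 μL total → factor 1000/250 = 4
Step 6: 30 μL + 0.15 mL = 180 μL total → factor 180/30 = 6
Overall dilution factor = 5 × 5 × 6 × 20 × 4 × 6 = 72000
Stock = 167 ng/mL × 72000 = 1.202 × 10^7 ng/mL = 12.0 mg/mL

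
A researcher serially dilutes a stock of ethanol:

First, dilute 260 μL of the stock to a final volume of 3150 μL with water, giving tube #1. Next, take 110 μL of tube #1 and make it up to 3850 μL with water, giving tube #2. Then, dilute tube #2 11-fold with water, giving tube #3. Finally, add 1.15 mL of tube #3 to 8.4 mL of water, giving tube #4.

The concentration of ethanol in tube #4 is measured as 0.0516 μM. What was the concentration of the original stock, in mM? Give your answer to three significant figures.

2.00 mM

Step 1: 260 μL brought to 3150 μL → factor 3150/260 = 12.115
Step 2: 110 μL brought to 3850 μL → factor 3850/110 = 35
Step 3: 11-fold → factor 11
Step 4: 1.15 mL + 8.4 mL = 9.55 mL total → factor 9.55/1.15 = 8.3043
Overall dilution factor = 12.115 × 35 × 11 × 8.3043 = 38735
Stock = 0.0516 μM × 38735 = 1999 μM = 2.00 mM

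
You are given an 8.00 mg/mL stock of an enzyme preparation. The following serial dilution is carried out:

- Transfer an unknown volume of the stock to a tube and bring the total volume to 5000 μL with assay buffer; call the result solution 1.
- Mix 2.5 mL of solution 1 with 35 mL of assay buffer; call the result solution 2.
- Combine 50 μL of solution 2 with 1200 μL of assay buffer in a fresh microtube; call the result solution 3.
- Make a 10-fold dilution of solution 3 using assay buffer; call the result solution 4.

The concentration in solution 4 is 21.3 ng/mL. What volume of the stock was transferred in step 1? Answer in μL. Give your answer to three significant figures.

49.9 μL

Step 1: v brought to 5000 μL → factor = 5000 μL/v
Step 2: 2.5 mL + 35 mL = 37.5 mL total → factor 37.5/2.5 = 15
Step 3: 50 μL + 1200 μL = 1250 μL total → factor 1250/50 = 25
Step 4: 10-fold → factor 10
Product of known-step factors = 3750
Overall factor = 8.00 mg/mL / (21.3 ng/mL) = 3.7559 × 10^5
Step-1 factor = 3.7559 × 10^5 / 3750 = 100.16
v = 5000 μL / 100.16 = 49.9 μL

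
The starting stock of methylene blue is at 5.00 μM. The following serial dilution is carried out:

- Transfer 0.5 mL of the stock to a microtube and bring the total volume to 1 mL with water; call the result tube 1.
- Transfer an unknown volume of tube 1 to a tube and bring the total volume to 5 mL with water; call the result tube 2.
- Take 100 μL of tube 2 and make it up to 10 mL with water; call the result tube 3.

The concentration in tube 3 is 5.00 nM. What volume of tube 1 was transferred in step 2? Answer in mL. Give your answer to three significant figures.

Step 1: 0.5 mL brought to 1 mL → factor 1/0.5 = 2
Step 2: v brought to 5 mL → factor = 5 mL/v
Step 3: 100 μL brought to 10 mL → factor 10000/100 = 100
Product of known-step factors = 200
Overall factor = 5.00 μM / (5.00 nM) = 1000
Step-2 factor = 1000 / 200 = 5
v = 5 mL / 5 = 1.00 mL

1.00 mL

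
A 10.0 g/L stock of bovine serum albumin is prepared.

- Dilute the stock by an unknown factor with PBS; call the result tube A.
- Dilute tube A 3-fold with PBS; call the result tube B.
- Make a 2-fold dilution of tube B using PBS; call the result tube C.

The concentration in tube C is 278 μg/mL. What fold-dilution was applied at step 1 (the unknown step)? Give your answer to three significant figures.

Step 1: unknown factor x
Step 2: 3-fold → factor 3
Step 3: 2-fold → factor 2
Product of known-step factors = 6
Overall factor = 10.0 g/L / (278 μg/mL) = 35.971
x = 35.971 / 6 = 6.00

6.00-fold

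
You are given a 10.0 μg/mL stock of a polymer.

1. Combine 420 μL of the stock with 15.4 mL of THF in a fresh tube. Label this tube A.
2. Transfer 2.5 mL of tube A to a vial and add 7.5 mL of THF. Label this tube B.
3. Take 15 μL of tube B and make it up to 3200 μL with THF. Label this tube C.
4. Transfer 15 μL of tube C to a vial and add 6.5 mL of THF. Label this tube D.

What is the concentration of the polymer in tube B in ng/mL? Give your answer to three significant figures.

66.4 ng/mL

Step 1: 420 μL + 15.4 mL = 15820 μL total → factor 15820/420 = 37.667
Step 2: 2.5 mL + 7.5 mL = 10 mL total → factor 10/2.5 = 4
Dilution factor through tube B = 37.667 × 4 = 150.67
[tube B] = 10.0 μg/mL / 150.67 = 0.06637 μg/mL = 66.4 ng/mL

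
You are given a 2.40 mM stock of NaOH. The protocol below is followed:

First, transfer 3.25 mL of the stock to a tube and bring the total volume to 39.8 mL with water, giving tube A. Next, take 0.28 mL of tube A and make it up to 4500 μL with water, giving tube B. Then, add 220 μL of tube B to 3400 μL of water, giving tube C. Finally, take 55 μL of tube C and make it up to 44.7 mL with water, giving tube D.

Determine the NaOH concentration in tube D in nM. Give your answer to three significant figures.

Step 1: 3.25 mL brought to 39.8 mL → factor 39.8/3.25 = 12.246
Step 2: 0.28 mL brought to 4500 μL → factor 4.5/0.28 = 16.071
Step 3: 220 μL + 3400 μL = 3620 μL total → factor 3620/220 = 16.455
Step 4: 55 μL brought to 44.7 mL → factor 44700/55 = 812.73
Overall dilution factor = 12.246 × 16.071 × 16.455 × 812.73 = 2.632 × 10^6
Final = 2.40 mM / 2.632 × 10^6 = 9.119 × 10^-7 mM = 0.912 nM

0.912 nM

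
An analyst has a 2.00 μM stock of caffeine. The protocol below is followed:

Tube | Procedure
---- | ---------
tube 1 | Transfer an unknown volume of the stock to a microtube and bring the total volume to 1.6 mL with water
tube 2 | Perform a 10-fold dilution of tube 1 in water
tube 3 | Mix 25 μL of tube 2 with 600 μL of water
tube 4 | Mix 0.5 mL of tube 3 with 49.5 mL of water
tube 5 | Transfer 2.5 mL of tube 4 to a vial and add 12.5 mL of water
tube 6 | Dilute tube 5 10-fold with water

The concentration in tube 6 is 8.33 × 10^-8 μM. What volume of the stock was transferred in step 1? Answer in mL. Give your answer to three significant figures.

0.100 mL

Step 1: v brought to 1.6 mL → factor = 1.6 mL/v
Step 2: 10-fold → factor 10
Step 3: 25 μL + 600 μL = 625 μL total → factor 625/25 = 25
Step 4: 0.5 mL + 49.5 mL = 50 mL total → factor 50/0.5 = 100
Step 5: 2.5 mL + 12.5 mL = 15 mL total → factor 15/2.5 = 6
Step 6: 10-fold → factor 10
Product of known-step factors = 1.5 × 10^6
Overall factor = 2.00 μM / (8.33 × 10^-8 μM) = 2.401 × 10^7
Step-1 factor = 2.401 × 10^7 / 1.5 × 10^6 = 16.006
v = 1.6 mL / 16.006 = 0.100 mL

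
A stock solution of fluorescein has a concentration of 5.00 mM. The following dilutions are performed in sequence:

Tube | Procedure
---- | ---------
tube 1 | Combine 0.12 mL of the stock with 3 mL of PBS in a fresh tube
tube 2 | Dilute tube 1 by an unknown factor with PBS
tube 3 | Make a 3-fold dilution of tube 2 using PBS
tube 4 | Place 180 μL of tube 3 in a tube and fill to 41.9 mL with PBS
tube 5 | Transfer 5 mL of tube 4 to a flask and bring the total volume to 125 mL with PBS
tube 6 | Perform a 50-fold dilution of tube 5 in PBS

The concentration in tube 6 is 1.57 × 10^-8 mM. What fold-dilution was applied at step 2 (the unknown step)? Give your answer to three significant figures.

14.0-fold

Step 1: 0.12 mL + 3 mL = 3.12 mL total → factor 3.12/0.12 = 26
Step 2: unknown factor x
Step 3: 3-fold → factor 3
Step 4: 180 μL brought to 41.9 mL → factor 41900/180 = 232.78
Step 5: 5 mL brought to 125 mL → factor 125/5 = 25
Step 6: 50-fold → factor 50
Product of known-step factors = 2.2696 × 10^7
Overall factor = 5.00 mM / (1.57 × 10^-8 mM) = 3.1847 × 10^8
x = 3.1847 × 10^8 / 2.2696 × 10^7 = 14.0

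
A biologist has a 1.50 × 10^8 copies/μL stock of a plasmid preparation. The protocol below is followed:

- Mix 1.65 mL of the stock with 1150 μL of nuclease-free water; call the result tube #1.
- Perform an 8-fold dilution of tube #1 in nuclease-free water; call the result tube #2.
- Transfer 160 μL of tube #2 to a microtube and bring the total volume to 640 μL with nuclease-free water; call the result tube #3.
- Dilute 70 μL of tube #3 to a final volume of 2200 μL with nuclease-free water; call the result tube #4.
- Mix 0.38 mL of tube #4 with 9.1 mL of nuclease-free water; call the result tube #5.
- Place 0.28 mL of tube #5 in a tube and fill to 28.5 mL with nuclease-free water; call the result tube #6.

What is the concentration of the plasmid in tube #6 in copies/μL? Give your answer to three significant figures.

34.6 copies/μL

Step 1: 1.65 mL + 1150 μL = 2.8 mL total → factor 2.8/1.65 = 1.697
Step 2: 8-fold → factor 8
Step 3: 160 μL brought to 640 μL → factor 640/160 = 4
Step 4: 70 μL brought to 2200 μL → factor 2200/70 = 31.429
Step 5: 0.38 mL + 9.1 mL = 9.48 mL total → factor 9.48/0.38 = 24.947
Step 6: 0.28 mL brought to 28.5 mL → factor 28.5/0.28 = 101.79
Overall dilution factor = 1.697 × 8 × 4 × 31.429 × 24.947 × 101.79 = 4.3337 × 10^6
Final = 1.50 × 10^8 copies/μL / 4.3337 × 10^6 = 34.6 copies/μL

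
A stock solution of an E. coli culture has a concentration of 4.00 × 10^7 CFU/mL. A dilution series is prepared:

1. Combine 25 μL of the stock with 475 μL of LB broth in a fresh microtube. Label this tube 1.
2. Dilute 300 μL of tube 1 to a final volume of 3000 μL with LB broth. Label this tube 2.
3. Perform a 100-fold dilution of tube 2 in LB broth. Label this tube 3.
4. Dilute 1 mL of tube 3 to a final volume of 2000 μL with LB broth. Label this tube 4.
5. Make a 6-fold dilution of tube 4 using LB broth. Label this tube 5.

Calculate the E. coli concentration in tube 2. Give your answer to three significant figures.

Step 1: 25 μL + 475 μL = 500 μL total → factor 500/25 = 20
Step 2: 300 μL brought to 3000 μL → factor 3000/300 = 10
Dilution factor through tube 2 = 20 × 10 = 200
[tube 2] = 4.00 × 10^7 CFU/mL / 200 = 2.00 × 10^5 CFU/mL

2.00 × 10^5 CFU/mL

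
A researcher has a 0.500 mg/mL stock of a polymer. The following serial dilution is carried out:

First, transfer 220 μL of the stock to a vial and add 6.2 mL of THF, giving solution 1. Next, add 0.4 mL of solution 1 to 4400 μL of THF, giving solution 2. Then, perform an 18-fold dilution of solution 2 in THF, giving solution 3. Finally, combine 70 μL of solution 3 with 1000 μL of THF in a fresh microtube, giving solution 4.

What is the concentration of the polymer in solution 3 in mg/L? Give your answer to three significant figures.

Step 1: 220 μL + 6.2 mL = 6420 μL total → factor 6420/220 = 29.182
Step 2: 0.4 mL + 4400 μL = 4.8 mL total → factor 4.8/0.4 = 12
Step 3: 18-fold → factor 18
Dilution factor through solution 3 = 29.182 × 12 × 18 = 6303.3
[solution 3] = 0.500 mg/mL / 6303.3 = 7.932 × 10^-5 mg/mL = 0.0793 mg/L

0.0793 mg/L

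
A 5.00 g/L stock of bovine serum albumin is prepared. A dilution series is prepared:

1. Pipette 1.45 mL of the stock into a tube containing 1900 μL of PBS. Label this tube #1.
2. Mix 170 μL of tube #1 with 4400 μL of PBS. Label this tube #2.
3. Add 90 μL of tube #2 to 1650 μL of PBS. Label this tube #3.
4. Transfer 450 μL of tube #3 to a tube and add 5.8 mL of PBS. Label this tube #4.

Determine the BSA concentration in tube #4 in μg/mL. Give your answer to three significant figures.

0.300 μg/mL

Step 1: 1.45 mL + 1900 μL = 3.35 mL total → factor 3.35/1.45 = 2.3103
Step 2: 170 μL + 4400 μL = 4570 μL total → factor 4570/170 = 26.882
Step 3: 90 μL + 1650 μL = 1740 μL total → factor 1740/90 = 19.333
Step 4: 450 μL + 5.8 mL = 6250 μL total → factor 6250/450 = 13.889
Overall dilution factor = 2.3103 × 26.882 × 19.333 × 13.889 = 16677
Final = 5.00 g/L / 16677 = 0.0002998 g/L = 0.300 μg/mL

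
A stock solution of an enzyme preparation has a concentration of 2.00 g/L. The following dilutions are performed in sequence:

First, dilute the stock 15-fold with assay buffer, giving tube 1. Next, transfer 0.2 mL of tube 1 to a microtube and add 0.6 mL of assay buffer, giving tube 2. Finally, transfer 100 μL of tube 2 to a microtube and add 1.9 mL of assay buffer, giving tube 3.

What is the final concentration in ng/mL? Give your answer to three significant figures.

1.67 × 10^3 ng/mL

Step 1: 15-fold → factor 15
Step 2: 0.2 mL + 0.6 mL = 0.8 mL total → factor 0.8/0.2 = 4
Step 3: 100 μL + 1.9 mL = 2000 μL total → factor 2000/100 = 20
Overall dilution factor = 15 × 4 × 20 = 1200
Final = 2.00 g/L / 1200 = 0.001667 g/L = 1.67 × 10^3 ng/mL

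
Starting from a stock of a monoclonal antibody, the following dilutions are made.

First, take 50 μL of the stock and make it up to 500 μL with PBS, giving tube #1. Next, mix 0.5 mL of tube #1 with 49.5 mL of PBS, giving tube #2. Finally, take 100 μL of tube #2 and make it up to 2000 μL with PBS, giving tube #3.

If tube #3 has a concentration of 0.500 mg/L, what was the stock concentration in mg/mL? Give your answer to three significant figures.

10.0 mg/mL

Step 1: 50 μL brought to 500 μL → factor 500/50 = 10
Step 2: 0.5 mL + 49.5 mL = 50 mL total → factor 50/0.5 = 100
Step 3: 100 μL brought to 2000 μL → factor 2000/100 = 20
Overall dilution factor = 10 × 100 × 20 = 20000
Stock = 0.500 mg/L × 20000 = 1.000 × 10^4 mg/L = 10.0 mg/mL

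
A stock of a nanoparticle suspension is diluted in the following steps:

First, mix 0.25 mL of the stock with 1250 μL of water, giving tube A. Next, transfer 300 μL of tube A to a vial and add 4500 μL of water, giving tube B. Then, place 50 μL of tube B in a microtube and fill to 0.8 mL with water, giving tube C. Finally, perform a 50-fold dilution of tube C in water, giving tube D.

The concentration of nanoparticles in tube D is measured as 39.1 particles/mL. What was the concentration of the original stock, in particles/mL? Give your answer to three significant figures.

3.00 × 10^6 particles/mL

Step 1: 0.25 mL + 1250 μL = 1.5 mL total → factor 1.5/0.25 = 6
Step 2: 300 μL + 4500 μL = 4800 μL total → factor 4800/300 = 16
Step 3: 50 μL brought to 0.8 mL → factor 800/50 = 16
Step 4: 50-fold → factor 50
Overall dilution factor = 6 × 16 × 16 × 50 = 76800
Stock = 39.1 particles/mL × 76800 = 3.00 × 10^6 particles/mL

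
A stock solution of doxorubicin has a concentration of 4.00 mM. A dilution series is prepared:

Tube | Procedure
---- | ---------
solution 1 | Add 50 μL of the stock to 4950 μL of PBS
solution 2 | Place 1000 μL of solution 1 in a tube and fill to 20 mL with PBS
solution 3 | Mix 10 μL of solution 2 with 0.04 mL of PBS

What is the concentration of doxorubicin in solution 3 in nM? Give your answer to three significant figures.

Step 1: 50 μL + 4950 μL = 5000 μL total → factor 5000/50 = 100
Step 2: 1000 μL brought to 20 mL → factor 20000/1000 = 20
Step 3: 10 μL + 0.04 mL = 50 μL total → factor 50/10 = 5
Overall dilution factor = 100 × 20 × 5 = 10000
Final = 4.00 mM / 10000 = 0.0004000 mM = 400 nM

400 nM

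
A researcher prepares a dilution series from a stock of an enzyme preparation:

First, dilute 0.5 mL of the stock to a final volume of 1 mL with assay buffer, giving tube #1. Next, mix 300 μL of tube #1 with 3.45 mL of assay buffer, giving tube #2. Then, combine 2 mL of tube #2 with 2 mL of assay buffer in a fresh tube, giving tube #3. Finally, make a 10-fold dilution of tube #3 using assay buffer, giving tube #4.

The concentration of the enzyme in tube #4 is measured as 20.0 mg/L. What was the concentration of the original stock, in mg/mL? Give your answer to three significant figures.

Step 1: 0.5 mL brought to 1 mL → factor 1/0.5 = 2
Step 2: 300 μL + 3.45 mL = 3750 μL total → factor 3750/300 = 12.5
Step 3: 2 mL + 2 mL = 4 mL total → factor 4/2 = 2
Step 4: 10-fold → factor 10
Overall dilution factor = 2 × 12.5 × 2 × 10 = 500
Stock = 20.0 mg/L × 500 = 1.000 × 10^4 mg/L = 10.0 mg/mL

10.0 mg/mL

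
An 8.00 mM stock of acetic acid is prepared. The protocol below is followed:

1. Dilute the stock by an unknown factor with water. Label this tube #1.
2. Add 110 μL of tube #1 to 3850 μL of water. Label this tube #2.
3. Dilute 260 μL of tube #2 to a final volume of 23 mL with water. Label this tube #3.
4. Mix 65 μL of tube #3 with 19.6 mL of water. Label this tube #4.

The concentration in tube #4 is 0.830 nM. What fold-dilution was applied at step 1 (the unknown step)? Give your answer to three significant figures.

Step 1: unknown factor x
Step 2: 110 μL + 3850 μL = 3960 μL total → factor 3960/110 = 36
Step 3: 260 μL brought to 23 mL → factor 23000/260 = 88.462
Step 4: 65 μL + 19.6 mL = 19665 μL total → factor 19665/65 = 302.54
Product of known-step factors = 9.6347 × 10^5
Overall factor = 8.00 mM / (0.830 nM) = 9.6386 × 10^6
x = 9.6386 × 10^6 / 9.6347 × 10^5 = 10.0

10.0-fold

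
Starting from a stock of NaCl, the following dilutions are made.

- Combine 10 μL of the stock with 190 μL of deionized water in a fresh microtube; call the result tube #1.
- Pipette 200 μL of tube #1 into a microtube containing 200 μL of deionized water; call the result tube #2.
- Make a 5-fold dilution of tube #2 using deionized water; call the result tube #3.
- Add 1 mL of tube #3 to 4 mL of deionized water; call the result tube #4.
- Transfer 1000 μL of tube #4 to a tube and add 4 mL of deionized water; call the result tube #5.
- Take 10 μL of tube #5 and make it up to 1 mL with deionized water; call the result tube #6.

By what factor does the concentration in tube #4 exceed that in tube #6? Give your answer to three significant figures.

Step 1: 10 μL + 190 μL = 200 μL total → factor 200/10 = 20
Step 2: 200 μL + 200 μL = 400 μL total → factor 400/200 = 2
Step 3: 5-fold → factor 5
Step 4: 1 mL + 4 mL = 5 mL total → factor 5/1 = 5
Step 5: 1000 μL + 4 mL = 5000 μL total → factor 5000/1000 = 5
Step 6: 10 μL brought to 1 mL → factor 1000/10 = 100
Dilution factor to tube #4 = 1000; to tube #6 = 5 × 10^5
[tube #4]/[tube #6] = (factor to tube #6)/(factor to tube #4) = 5 × 10^5/1000 = 500

500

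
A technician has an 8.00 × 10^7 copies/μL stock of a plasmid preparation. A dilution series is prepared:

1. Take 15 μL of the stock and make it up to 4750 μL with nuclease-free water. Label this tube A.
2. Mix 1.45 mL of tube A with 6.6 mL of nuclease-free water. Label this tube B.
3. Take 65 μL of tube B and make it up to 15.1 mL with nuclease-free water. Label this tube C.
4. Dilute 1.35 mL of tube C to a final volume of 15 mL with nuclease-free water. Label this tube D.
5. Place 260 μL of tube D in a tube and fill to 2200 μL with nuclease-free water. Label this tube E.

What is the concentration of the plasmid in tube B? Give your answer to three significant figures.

Step 1: 15 μL brought to 4750 μL → factor 4750/15 = 316.67
Step 2: 1.45 mL + 6.6 mL = 8.05 mL total → factor 8.05/1.45 = 5.5517
Dilution factor through tube B = 316.67 × 5.5517 = 1758
[tube B] = 8.00 × 10^7 copies/μL / 1758 = 4.55 × 10^4 copies/μL

4.55 × 10^4 copies/μL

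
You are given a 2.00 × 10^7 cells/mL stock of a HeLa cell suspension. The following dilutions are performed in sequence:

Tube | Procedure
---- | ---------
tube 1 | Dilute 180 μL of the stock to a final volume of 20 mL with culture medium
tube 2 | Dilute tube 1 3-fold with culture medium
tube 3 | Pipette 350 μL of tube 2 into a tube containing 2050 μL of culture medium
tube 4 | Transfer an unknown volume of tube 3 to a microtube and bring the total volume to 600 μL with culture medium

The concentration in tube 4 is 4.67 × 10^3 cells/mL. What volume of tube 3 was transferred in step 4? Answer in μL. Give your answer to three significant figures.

320 μL

Step 1: 180 μL brought to 20 mL → factor 20000/180 = 111.11
Step 2: 3-fold → factor 3
Step 3: 350 μL + 2050 μL = 2400 μL total → factor 2400/350 = 6.8571
Step 4: v brought to 600 μL → factor = 600 μL/v
Product of known-step factors = 2285.7
Overall factor = 2.00 × 10^7 cells/mL / (4.67 × 10^3 cells/mL) = 4282.7
Step-4 factor = 4282.7 / 2285.7 = 1.8737
v = 600 μL / 1.8737 = 320 μL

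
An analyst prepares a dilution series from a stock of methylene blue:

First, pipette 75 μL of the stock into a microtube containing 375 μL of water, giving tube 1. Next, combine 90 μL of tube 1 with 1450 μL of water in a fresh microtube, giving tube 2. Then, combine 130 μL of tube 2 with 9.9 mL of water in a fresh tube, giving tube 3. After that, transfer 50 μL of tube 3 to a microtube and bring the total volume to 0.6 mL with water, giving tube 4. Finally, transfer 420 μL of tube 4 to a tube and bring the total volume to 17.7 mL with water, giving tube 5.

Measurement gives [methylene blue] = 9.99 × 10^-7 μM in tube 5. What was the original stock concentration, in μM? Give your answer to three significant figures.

Step 1: 75 μL + 375 μL = 450 μL total → factor 450/75 = 6
Step 2: 90 μL + 1450 μL = 1540 μL total → factor 1540/90 = 17.111
Step 3: 130 μL + 9.9 mL = 10030 μL total → factor 10030/130 = 77.154
Step 4: 50 μL brought to 0.6 mL → factor 600/50 = 12
Step 5: 420 μL brought to 17.7 mL → factor 17700/420 = 42.143
Overall dilution factor = 6 × 17.111 × 77.154 × 12 × 42.143 = 4.0058 × 10^6
Stock = 9.99 × 10^-7 μM × 4.0058 × 10^6 = 4.00 μM

4.00 μM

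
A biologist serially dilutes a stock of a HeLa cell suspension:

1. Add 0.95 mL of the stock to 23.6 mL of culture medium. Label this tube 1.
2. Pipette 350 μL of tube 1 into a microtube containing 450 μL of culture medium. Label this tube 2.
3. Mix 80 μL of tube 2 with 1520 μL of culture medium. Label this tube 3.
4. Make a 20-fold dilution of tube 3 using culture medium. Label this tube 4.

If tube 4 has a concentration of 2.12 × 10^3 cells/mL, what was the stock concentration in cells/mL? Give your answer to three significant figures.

5.01 × 10^7 cells/mL

Step 1: 0.95 mL + 23.6 mL = 24.55 mL total → factor 24.55/0.95 = 25.842
Step 2: 350 μL + 450 μL = 800 μL total → factor 800/350 = 2.2857
Step 3: 80 μL + 1520 μL = 1600 μL total → factor 1600/80 = 20
Step 4: 20-fold → factor 20
Overall dilution factor = 25.842 × 2.2857 × 20 × 20 = 23627
Stock = 2.12 × 10^3 cells/mL × 23627 = 5.01 × 10^7 cells/mL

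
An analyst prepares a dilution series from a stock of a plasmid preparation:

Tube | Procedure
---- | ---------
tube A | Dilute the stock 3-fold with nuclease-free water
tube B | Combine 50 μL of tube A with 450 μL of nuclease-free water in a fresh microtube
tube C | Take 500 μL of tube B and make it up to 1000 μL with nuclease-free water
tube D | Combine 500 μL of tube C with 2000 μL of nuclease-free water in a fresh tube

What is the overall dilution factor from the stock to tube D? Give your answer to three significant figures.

Step 1: 3-fold → factor 3
Step 2: 50 μL + 450 μL = 500 μL total → factor 500/50 = 10
Step 3: 500 μL brought to 1000 μL → factor 1000/500 = 2
Step 4: 500 μL + 2000 μL = 2500 μL total → factor 2500/500 = 5
Overall dilution factor = 3 × 10 × 2 × 5 = 300

300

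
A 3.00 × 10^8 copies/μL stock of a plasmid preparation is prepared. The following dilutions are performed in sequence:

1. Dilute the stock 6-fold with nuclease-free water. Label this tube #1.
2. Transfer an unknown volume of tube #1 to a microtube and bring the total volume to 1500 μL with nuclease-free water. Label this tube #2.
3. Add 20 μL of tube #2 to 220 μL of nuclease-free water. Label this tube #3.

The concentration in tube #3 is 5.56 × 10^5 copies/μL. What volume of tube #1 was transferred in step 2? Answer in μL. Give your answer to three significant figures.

Step 1: 6-fold → factor 6
Step 2: v brought to 1500 μL → factor = 1500 μL/v
Step 3: 20 μL + 220 μL = 240 μL total → factor 240/20 = 12
Product of known-step factors = 72
Overall factor = 3.00 × 10^8 copies/μL / (5.56 × 10^5 copies/μL) = 539.57
Step-2 factor = 539.57 / 72 = 7.494
v = 1500 μL / 7.494 = 200 μL

200 μL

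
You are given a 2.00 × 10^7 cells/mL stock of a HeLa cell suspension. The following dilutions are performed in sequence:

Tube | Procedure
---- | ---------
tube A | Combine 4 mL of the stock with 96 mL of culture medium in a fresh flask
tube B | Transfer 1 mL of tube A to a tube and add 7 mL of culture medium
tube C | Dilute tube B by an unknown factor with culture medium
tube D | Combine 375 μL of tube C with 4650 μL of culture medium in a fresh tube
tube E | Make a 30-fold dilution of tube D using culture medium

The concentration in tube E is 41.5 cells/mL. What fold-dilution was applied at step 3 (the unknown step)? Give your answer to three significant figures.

5.99-fold

Step 1: 4 mL + 96 mL = 100 mL total → factor 100/4 = 25
Step 2: 1 mL + 7 mL = 8 mL total → factor 8/1 = 8
Step 3: unknown factor x
Step 4: 375 μL + 4650 μL = 5025 μL total → factor 5025/375 = 13.4
Step 5: 30-fold → factor 30
Product of known-step factors = 80400
Overall factor = 2.00 × 10^7 cells/mL / (41.5 cells/mL) = 4.8193 × 10^5
x = 4.8193 × 10^5 / 80400 = 5.99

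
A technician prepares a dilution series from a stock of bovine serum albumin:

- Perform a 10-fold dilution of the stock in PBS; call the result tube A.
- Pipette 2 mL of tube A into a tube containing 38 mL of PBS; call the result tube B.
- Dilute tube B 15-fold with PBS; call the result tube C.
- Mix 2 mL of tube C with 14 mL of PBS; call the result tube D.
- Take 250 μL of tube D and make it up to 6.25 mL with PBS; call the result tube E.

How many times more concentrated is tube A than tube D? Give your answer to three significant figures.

Step 1: 10-fold → factor 10
Step 2: 2 mL + 38 mL = 40 mL total → factor 40/2 = 20
Step 3: 15-fold → factor 15
Step 4: 2 mL + 14 mL = 16 mL total → factor 16/2 = 8
Dilution factor to tube A = 10; to tube D = 24000
[tube A]/[tube D] = (factor to tube D)/(factor to tube A) = 24000/10 = 2.40 × 10^3

2.40 × 10^3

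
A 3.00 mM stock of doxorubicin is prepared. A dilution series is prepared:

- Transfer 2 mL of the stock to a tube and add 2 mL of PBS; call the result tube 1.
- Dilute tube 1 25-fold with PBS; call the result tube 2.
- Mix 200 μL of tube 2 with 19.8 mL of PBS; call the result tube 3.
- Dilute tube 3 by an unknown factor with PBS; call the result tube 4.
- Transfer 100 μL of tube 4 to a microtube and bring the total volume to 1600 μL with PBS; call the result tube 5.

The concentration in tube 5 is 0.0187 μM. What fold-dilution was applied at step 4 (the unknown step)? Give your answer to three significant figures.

2.01-fold

Step 1: 2 mL + 2 mL = 4 mL total → factor 4/2 = 2
Step 2: 25-fold → factor 25
Step 3: 200 μL + 19.8 mL = 20000 μL total → factor 20000/200 = 100
Step 4: unknown factor x
Step 5: 100 μL brought to 1600 μL → factor 1600/100 = 16
Product of known-step factors = 80000
Overall factor = 3.00 mM / (0.0187 μM) = 1.6043 × 10^5
x = 1.6043 × 10^5 / 80000 = 2.01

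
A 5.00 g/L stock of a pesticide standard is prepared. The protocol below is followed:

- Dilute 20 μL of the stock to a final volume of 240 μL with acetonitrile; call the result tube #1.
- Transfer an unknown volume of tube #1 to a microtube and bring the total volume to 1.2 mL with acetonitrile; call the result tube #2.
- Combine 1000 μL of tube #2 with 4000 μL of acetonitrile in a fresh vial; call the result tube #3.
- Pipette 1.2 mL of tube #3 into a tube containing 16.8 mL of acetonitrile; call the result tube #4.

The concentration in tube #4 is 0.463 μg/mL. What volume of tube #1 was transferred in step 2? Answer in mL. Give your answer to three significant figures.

0.100 mL

Step 1: 20 μL brought to 240 μL → factor 240/20 = 12
Step 2: v brought to 1.2 mL → factor = 1.2 mL/v
Step 3: 1000 μL + 4000 μL = 5000 μL total → factor 5000/1000 = 5
Step 4: 1.2 mL + 16.8 mL = 18 mL total → factor 18/1.2 = 15
Product of known-step factors = 900
Overall factor = 5.00 g/L / (0.463 μg/mL) = 10799
Step-2 factor = 10799 / 900 = 11.999
v = 1.2 mL / 11.999 = 0.100 mL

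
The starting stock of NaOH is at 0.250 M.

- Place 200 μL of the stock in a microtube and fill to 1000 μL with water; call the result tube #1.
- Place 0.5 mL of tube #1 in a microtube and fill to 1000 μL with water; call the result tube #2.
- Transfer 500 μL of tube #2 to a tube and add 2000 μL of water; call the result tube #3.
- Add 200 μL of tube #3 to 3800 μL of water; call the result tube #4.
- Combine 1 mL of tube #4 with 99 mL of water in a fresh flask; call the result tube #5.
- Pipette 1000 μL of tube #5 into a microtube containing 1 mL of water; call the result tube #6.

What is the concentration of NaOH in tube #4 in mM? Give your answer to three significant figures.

0.250 mM

Step 1: 200 μL brought to 1000 μL → factor 1000/200 = 5
Step 2: 0.5 mL brought to 1000 μL → factor 1/0.5 = 2
Step 3: 500 μL + 2000 μL = 2500 μL total → factor 2500/500 = 5
Step 4: 200 μL + 3800 μL = 4000 μL total → factor 4000/200 = 20
Dilution factor through tube #4 = 5 × 2 × 5 × 20 = 1000
[tube #4] = 0.250 M / 1000 = 0.0002500 M = 0.250 mM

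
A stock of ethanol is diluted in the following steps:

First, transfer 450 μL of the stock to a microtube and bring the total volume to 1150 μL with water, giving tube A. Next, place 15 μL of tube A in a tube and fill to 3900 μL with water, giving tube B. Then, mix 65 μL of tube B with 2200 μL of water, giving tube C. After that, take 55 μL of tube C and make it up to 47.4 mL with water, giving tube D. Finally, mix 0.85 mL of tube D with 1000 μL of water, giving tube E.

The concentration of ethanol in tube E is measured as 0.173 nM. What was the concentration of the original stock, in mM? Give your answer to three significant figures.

Step 1: 450 μL brought to 1150 μL → factor 1150/450 = 2.5556
Step 2: 15 μL brought to 3900 μL → factor 3900/15 = 260
Step 3: 65 μL + 2200 μL = 2265 μL total → factor 2265/65 = 34.846
Step 4: 55 μL brought to 47.4 mL → factor 47400/55 = 861.82
Step 5: 0.85 mL + 1000 μL = 1.85 mL total → factor 1.85/0.85 = 2.1765
Overall dilution factor = 2.5556 × 260 × 34.846 × 861.82 × 2.1765 = 4.3429 × 10^7
Stock = 0.173 nM × 4.3429 × 10^7 = 7.513 × 10^6 nM = 7.51 mM

7.51 mM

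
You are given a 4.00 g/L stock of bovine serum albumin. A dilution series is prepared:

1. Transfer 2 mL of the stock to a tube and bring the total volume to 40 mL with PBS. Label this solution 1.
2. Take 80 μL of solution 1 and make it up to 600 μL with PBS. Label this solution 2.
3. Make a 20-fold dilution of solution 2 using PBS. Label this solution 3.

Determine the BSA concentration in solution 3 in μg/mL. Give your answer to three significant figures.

Step 1: 2 mL brought to 40 mL → factor 40/2 = 20
Step 2: 80 μL brought to 600 μL → factor 600/80 = 7.5
Step 3: 20-fold → factor 20
Overall dilution factor = 20 × 7.5 × 20 = 3000
Final = 4.00 g/L / 3000 = 0.001333 g/L = 1.33 μg/mL

1.33 μg/mL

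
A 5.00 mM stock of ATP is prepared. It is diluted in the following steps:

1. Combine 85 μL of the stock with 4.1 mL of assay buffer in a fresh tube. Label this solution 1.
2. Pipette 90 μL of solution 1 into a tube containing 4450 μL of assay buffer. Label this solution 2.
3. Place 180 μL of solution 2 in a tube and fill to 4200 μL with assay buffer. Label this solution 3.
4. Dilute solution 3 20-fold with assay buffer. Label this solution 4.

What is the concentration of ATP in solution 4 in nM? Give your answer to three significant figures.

4.31 nM

Step 1: 85 μL + 4.1 mL = 4185 μL total → factor 4185/85 = 49.235
Step 2: 90 μL + 4450 μL = 4540 μL total → factor 4540/90 = 50.444
Step 3: 180 μL brought to 4200 μL → factor 4200/180 = 23.333
Step 4: 20-fold → factor 20
Overall dilution factor = 49.235 × 50.444 × 23.333 × 20 = 1.159 × 10^6
Final = 5.00 mM / 1.159 × 10^6 = 4.314 × 10^-6 mM = 4.31 nM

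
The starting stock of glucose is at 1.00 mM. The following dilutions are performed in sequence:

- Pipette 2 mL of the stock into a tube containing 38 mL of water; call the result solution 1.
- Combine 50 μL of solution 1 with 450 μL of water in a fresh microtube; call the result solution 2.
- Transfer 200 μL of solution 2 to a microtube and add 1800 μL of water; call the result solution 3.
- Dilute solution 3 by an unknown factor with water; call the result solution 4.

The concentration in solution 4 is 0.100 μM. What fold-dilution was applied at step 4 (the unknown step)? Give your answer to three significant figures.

5.00-fold

Step 1: 2 mL + 38 mL = 40 mL total → factor 40/2 = 20
Step 2: 50 μL + 450 μL = 500 μL total → factor 500/50 = 10
Step 3: 200 μL + 1800 μL = 2000 μL total → factor 2000/200 = 10
Step 4: unknown factor x
Product of known-step factors = 2000
Overall factor = 1.00 mM / (0.100 μM) = 10000
x = 10000 / 2000 = 5.00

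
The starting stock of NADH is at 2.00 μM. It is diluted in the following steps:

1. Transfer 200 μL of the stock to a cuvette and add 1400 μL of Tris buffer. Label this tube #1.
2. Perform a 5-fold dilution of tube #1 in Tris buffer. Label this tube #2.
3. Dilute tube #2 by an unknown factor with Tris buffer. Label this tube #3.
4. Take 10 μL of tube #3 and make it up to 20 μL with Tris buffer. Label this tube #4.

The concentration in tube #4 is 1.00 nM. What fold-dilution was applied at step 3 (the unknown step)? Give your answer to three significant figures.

Step 1: 200 μL + 1400 μL = 1600 μL total → factor 1600/200 = 8
Step 2: 5-fold → factor 5
Step 3: unknown factor x
Step 4: 10 μL brought to 20 μL → factor 20/10 = 2
Product of known-step factors = 80
Overall factor = 2.00 μM / (1.00 nM) = 2000
x = 2000 / 80 = 25.0

25.0-fold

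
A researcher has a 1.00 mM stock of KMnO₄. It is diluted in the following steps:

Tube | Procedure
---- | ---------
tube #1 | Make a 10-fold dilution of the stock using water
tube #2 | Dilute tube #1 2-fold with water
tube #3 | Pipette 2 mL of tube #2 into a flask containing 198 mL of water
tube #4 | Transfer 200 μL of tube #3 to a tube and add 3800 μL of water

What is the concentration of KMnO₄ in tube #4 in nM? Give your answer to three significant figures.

Step 1: 10-fold → factor 10
Step 2: 2-fold → factor 2
Step 3: 2 mL + 198 mL = 200 mL total → factor 200/2 = 100
Step 4: 200 μL + 3800 μL = 4000 μL total → factor 4000/200 = 20
Overall dilution factor = 10 × 2 × 100 × 20 = 40000
Final = 1.00 mM / 40000 = 2.500 × 10^-5 mM = 25.0 nM

25.0 nM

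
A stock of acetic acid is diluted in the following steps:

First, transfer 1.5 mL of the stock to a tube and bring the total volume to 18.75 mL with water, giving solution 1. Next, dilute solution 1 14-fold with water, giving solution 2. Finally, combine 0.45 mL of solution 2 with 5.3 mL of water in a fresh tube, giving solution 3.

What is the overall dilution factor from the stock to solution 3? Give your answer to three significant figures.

2.24 × 10^3

Step 1: 1.5 mL brought to 18.75 mL → factor 18.75/1.5 = 12.5
Step 2: 14-fold → factor 14
Step 3: 0.45 mL + 5.3 mL = 5.75 mL total → factor 5.75/0.45 = 12.778
Overall dilution factor = 12.5 × 14 × 12.778 = 2236.1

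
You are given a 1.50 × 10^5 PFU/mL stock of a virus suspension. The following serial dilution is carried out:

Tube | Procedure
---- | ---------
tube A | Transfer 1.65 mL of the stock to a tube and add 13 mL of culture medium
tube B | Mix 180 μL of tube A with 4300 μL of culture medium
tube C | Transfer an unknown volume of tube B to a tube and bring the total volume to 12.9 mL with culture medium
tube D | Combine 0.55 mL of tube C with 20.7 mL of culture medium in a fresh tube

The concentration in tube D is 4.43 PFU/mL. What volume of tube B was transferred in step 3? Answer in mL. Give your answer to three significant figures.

Step 1: 1.65 mL + 13 mL = 14.65 mL total → factor 14.65/1.65 = 8.8788
Step 2: 180 μL + 4300 μL = 4480 μL total → factor 4480/180 = 24.889
Step 3: v brought to 12.9 mL → factor = 12.9 mL/v
Step 4: 0.55 mL + 20.7 mL = 21.25 mL total → factor 21.25/0.55 = 38.636
Product of known-step factors = 8538
Overall factor = 1.50 × 10^5 PFU/mL / (4.43 PFU/mL) = 33860
Step-3 factor = 33860 / 8538 = 3.9658
v = 12.9 mL / 3.9658 = 3.25 mL

3.25 mL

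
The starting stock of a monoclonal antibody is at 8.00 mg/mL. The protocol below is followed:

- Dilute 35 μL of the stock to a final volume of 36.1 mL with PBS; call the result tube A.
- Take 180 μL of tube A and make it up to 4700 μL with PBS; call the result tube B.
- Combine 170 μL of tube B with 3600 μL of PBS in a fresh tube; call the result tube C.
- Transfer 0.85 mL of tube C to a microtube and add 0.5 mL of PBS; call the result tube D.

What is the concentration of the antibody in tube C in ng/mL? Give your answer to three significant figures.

Step 1: 35 μL brought to 36.1 mL → factor 36100/35 = 1031.4
Step 2: 180 μL brought to 4700 μL → factor 4700/180 = 26.111
Step 3: 170 μL + 3600 μL = 3770 μL total → factor 3770/170 = 22.176
Dilution factor through tube C = 1031.4 × 26.111 × 22.176 = 5.9725 × 10^5
[tube C] = 8.00 mg/mL / 5.9725 × 10^5 = 1.339 × 10^-5 mg/mL = 13.4 ng/mL

13.4 ng/mL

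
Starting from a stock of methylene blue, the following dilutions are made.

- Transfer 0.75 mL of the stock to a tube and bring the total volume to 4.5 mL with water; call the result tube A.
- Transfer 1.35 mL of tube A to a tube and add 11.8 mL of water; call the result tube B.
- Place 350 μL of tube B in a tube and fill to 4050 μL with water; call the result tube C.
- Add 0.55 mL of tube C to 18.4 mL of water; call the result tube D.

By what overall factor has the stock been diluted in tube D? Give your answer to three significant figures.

Step 1: 0.75 mL brought to 4.5 mL → factor 4.5/0.75 = 6
Step 2: 1.35 mL + 11.8 mL = 13.15 mL total → factor 13.15/1.35 = 9.7407
Step 3: 350 μL brought to 4050 μL → factor 4050/350 = 11.571
Step 4: 0.55 mL + 18.4 mL = 18.95 mL total → factor 18.95/0.55 = 34.455
Overall dilution factor = 6 × 9.7407 × 11.571 × 34.455 = 23301

2.33 × 10^4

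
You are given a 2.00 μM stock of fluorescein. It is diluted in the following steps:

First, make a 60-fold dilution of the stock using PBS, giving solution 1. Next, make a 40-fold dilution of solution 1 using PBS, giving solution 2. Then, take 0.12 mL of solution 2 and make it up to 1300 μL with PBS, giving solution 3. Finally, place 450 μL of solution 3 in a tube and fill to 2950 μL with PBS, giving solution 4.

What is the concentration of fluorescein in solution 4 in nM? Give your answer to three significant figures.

Step 1: 60-fold → factor 60
Step 2: 40-fold → factor 40
Step 3: 0.12 mL brought to 1300 μL → factor 1.3/0.12 = 10.833
Step 4: 450 μL brought to 2950 μL → factor 2950/450 = 6.5556
Overall dilution factor = 60 × 40 × 10.833 × 6.5556 = 1.7044 × 10^5
Final = 2.00 μM / 1.7044 × 10^5 = 1.173 × 10^-5 μM = 0.0117 nM

0.0117 nM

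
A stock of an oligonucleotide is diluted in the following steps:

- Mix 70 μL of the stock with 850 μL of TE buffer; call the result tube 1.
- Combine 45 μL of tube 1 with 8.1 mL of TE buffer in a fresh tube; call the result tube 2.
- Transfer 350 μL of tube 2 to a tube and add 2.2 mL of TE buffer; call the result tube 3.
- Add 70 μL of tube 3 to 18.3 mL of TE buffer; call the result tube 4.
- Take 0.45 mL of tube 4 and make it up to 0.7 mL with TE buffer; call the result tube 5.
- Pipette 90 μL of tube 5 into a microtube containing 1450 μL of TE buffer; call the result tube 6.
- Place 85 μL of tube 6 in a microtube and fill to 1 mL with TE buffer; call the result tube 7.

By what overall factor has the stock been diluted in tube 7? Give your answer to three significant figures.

1.42 × 10^9

Step 1: 70 μL + 850 μL = 920 μL total → factor 920/70 = 13.143
Step 2: 45 μL + 8.1 mL = 8145 μL total → factor 8145/45 = 181
Step 3: 350 μL + 2.2 mL = 2550 μL total → factor 2550/350 = 7.2857
Step 4: 70 μL + 18.3 mL = 18370 μL total → factor 18370/70 = 262.43
Step 5: 0.45 mL brought to 0.7 mL → factor 0.7/0.45 = 1.5556
Step 6: 90 μL + 1450 μL = 1540 μL total → factor 1540/90 = 17.111
Step 7: 85 μL brought to 1 mL → factor 1000/85 = 11.765
Overall dilution factor = 13.143 × 181 × 7.2857 × 262.43 × 1.5556 × 17.111 × 11.765 = 1.4243 × 10^9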